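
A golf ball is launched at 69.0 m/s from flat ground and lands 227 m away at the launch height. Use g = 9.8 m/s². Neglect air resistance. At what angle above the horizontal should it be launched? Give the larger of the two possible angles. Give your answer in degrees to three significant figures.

76.1°

Level-ground range R = v₀² sin(2θ)/g ⇒ sin(2θ) = gR/v₀² = 9.80 × 227 / 69.0² = 0.4673.
2θ = 27.86° or 180° − 27.86° = 152.1°, so θ = 13.93° or 76.07°.
The larger angle is 76.07°.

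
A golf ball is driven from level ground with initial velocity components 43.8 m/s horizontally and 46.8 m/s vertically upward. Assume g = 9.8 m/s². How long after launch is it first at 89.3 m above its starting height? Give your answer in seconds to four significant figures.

Require v_y0 t − ½ g t² = 89.3, i.e. 4.900 t² − 46.80 t + 89.3 = 0.
t = [46.80 ± √(46.80² − 2·9.80·89.3)] / 9.80 = (46.80 ± 20.98) / 9.80, so t = 2.635 s or t = 6.916 s.
The first (ascending) time is 2.635 s.

2.635 s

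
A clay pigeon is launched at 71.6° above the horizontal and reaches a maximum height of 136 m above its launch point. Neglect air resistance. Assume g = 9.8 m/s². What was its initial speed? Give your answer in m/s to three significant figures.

54.4 m/s

At the peak v_y = 0, so v_y0 = √(2gH) = √(2 × 9.80 × 136) = 51.63 m/s.
v_y0 = v₀ sin θ ⇒ v₀ = 51.63 / sin 71.6° = 54.41 m/s.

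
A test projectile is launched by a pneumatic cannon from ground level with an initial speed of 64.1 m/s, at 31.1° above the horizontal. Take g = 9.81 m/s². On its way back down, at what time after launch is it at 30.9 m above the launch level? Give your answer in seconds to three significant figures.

vₓ = 64.10 cos 31.1° = 54.89 m/s; v_y0 = 64.10 sin 31.1° = 33.11 m/s.
Set y = v_y0 t − ½ g t² = 30.9: 4.905 t² − 33.11 t + 30.9 = 0.
t = [33.11 ± √(33.11² − 2·9.81·30.9)] / 9.81 = (33.11 ± 22.14) / 9.81, so t = 1.119 s or t = 5.632 s.
The descending-branch root is 5.632 s.

5.63 s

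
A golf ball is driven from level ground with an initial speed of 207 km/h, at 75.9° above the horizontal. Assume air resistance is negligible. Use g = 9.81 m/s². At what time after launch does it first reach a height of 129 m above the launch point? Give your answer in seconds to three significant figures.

3.23 s

Convert: 207 km/h = 207/3.6 = 57.50 m/s.
Horizontal component vₓ = 57.50 cos 75.9° = 14.01 m/s; vertical v_y0 = 57.50 sin 75.9° = 55.77 m/s.
Height y(t) = 55.77 t − 4.905 t² = 129 gives 4.905 t² − 55.77 t + 129 = 0.
t = [55.77 ± √(55.77² − 2·9.81·129)] / 9.81 = (55.77 ± 24.06) / 9.81, so t = 3.232 s or t = 8.138 s.
The first (ascending) time is 3.232 s.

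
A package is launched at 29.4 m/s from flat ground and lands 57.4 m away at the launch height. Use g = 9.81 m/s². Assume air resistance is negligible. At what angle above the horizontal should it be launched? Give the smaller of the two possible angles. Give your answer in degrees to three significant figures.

20.3°

Level-ground range R = v₀² sin(2θ)/g ⇒ sin(2θ) = gR/v₀² = 9.81 × 57.4 / 29.4² = 0.6515.
2θ = 40.65° or 180° − 40.65° = 139.3°, so θ = 20.33° or 69.67°.
The smaller angle is 20.33°.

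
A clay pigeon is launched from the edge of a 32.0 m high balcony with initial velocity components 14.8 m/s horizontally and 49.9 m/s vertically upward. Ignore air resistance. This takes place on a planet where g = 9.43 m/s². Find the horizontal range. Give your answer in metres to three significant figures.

166 m

With up positive and y = 0 at the ground: y(t) = 32.0 + (49.90) t − 4.715 t². Setting y = 0 and taking the positive root: t = [49.90 + √(49.90² + 2·9.43·32.0)] / 9.43 = (49.90 + 55.62) / 9.43 = 11.19 s.
Horizontal distance: R = vₓ t = 14.80 × 11.19 = 165.6 m.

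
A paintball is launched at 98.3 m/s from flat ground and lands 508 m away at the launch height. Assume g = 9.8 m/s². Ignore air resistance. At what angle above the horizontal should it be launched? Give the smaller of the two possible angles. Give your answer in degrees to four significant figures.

From R = (v₀²/g) sin 2θ: sin 2θ = 9.80 × 508 / 9662.9 = 0.5152.
2θ = 31.01° or 180° − 31.01° = 149.0°, so θ = 15.51° or 74.49°.
The smaller angle is 15.51°.

15.51°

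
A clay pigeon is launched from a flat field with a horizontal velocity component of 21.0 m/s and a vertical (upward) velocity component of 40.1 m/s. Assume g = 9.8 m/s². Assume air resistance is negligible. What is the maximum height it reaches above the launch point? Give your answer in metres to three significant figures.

Peak height H = v_y0² / (2g) = 1608.0 / 19.60 = 82.04 m.

82.0 m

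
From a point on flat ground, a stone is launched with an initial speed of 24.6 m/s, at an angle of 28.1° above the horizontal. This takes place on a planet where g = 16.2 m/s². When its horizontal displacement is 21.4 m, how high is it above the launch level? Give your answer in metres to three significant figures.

3.55 m

Components: vₓ = 24.60 cos 28.1° = 21.70 m/s, v_y0 = 24.60 sin 28.1° = 11.59 m/s.
Time to reach x = 21.4 m: t = x/vₓ = 21.4/21.70 = 0.9862 s.
Height: y = v_y0 t − ½ g t² = 11.59 × 0.9862 − 8.100 × 0.9862² = 11.43 − 7.877 = 3.549 m.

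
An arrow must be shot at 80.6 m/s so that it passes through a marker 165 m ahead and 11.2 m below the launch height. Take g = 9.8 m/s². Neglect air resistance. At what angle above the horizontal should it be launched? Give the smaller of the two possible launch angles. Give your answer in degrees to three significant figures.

Trajectory: y = x tanθ − g x² (1 + tan²θ)/(2v₀²). With x = 165, y = −11.2, v₀ = 80.6, g = 9.80:
20.53 tan²θ − 165 tanθ + (9.335) = 0.
tanθ = [165 ± √(165² − 4 × 20.53 × (9.335))] / (2 × 20.53) = (165 ± 162.7) / 41.07, giving tanθ = 0.05698 or 7.978.
θ = 3.261° or 82.86°; the smaller is 3.261°.

3.26°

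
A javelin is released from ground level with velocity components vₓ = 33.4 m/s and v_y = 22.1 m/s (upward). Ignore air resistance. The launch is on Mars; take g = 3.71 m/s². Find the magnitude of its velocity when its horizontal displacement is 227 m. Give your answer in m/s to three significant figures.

At x = 227 m, t = x/vₓ = 227/33.40 = 6.796 s.
Vertical velocity there: v_y = v_y0 − g t = 22.10 − 3.71 × 6.796 = −3.115 m/s.
Speed: √(vₓ² + v_y²) = √(33.40² + 3.115²) = 33.54 m/s.

33.5 m/s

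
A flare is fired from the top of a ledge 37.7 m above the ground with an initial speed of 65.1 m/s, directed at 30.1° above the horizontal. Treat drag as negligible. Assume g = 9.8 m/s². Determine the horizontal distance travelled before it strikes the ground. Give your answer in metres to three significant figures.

432 m

Resolve: vₓ = 65.10 cos 30.1° = 56.32 m/s and v_y0 = 65.10 sin 30.1° = 32.65 m/s.
With up positive and y = 0 at the ground: y(t) = 37.7 + (32.65) t − 4.900 t². Setting y = 0 and taking the positive root: t = [32.65 + √(32.65² + 2·9.80·37.7)] / 9.80 = (32.65 + 42.48) / 9.80 = 7.666 s.
Horizontal distance: R = vₓ t = 56.32 × 7.666 = 431.8 m.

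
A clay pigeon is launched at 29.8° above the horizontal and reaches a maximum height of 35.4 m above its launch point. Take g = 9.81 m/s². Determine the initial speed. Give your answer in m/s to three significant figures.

53.0 m/s

At the peak v_y = 0, so v_y0 = √(2gH) = √(2 × 9.81 × 35.4) = 26.35 m/s.
v_y0 = v₀ sin θ ⇒ v₀ = 26.35 / sin 29.8° = 53.03 m/s.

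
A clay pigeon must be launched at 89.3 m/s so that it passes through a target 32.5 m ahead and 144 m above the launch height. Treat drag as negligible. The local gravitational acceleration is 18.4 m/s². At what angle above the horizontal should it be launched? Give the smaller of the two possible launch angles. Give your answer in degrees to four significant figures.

Trajectory: y = x tanθ − g x² (1 + tan²θ)/(2v₀²). With x = 32.5, y = 144, v₀ = 89.3, g = 18.4:
1.219 tan²θ − 32.5 tanθ + (145.2) = 0.
tanθ = [32.5 ± √(32.5² − 4 × 1.219 × (145.2))] / (2 × 1.219) = (32.5 ± 18.67) / 2.437, giving tanθ = 5.676 or 20.99.
θ = 80.01° or 87.27°; the smaller is 80.01°.

80.01°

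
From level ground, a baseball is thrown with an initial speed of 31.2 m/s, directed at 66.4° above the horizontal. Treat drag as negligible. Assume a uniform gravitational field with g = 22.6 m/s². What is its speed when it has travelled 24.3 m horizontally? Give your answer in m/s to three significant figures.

vₓ = 31.20 cos 66.4° = 12.49 m/s; v_y0 = 31.20 sin 66.4° = 28.59 m/s.
x = vₓ t ⇒ t = 24.3/12.49 = 1.945 s.
Vertical velocity there: v_y = v_y0 − g t = 28.59 − 22.6 × 1.945 = −15.38 m/s.
Speed: √(vₓ² + v_y²) = √(12.49² + 15.38²) = 19.81 m/s.

19.8 m/s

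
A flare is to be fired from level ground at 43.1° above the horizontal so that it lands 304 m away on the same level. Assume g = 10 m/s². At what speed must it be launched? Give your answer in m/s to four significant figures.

55.20 m/s

Level-ground range: R = v₀² sin(2θ)/g, so v₀ = √(gR / sin 2θ).
v₀ = √(10.0 × 304 / sin 86.20°) = √(3040 / 0.9978) = √3046.7 = 55.20 m/s.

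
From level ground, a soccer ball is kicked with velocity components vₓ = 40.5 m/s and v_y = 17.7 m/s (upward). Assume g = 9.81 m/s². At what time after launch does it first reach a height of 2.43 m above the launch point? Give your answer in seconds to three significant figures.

0.143 s

Require v_y0 t − ½ g t² = 2.43, i.e. 4.905 t² − 17.70 t + 2.43 = 0.
t = [17.70 ± √(17.70² − 2·9.81·2.43)] / 9.81 = (17.70 ± 16.30) / 9.81, so t = 0.1430 s or t = 3.466 s.
The first (ascending) time is 0.1430 s.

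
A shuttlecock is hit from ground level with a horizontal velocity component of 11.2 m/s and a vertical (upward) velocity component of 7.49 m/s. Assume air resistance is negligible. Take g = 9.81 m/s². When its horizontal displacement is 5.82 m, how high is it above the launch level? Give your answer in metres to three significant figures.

x = vₓ t ⇒ t = 5.82/11.20 = 0.5196 s.
Height: y = v_y0 t − ½ g t² = 7.490 × 0.5196 − 4.905 × 0.5196² = 3.892 − 1.324 = 2.568 m.

2.57 m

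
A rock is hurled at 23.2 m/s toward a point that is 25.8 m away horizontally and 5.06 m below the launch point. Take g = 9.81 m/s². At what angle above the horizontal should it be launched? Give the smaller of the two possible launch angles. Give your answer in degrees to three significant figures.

Trajectory: y = x tanθ − g x² (1 + tan²θ)/(2v₀²). With x = 25.8, y = −5.06, v₀ = 23.2, g = 9.81:
6.066 tan²θ − 25.8 tanθ + (1.006) = 0.
tanθ = [25.8 ± √(25.8² − 4 × 6.066 × (1.006))] / (2 × 6.066) = (25.8 ± 25.32) / 12.13, giving tanθ = 0.03936 or 4.214.
θ = 2.254° or 76.65°; the smaller is 2.254°.

2.25°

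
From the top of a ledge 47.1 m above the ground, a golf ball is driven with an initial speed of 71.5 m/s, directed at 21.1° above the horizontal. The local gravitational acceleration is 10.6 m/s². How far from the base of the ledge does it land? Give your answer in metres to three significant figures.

418 m

Components: vₓ = 71.50 cos 21.1° = 66.71 m/s, v_y0 = 71.50 sin 21.1° = 25.74 m/s.
The projectile lands when y = 47.1 + (25.74) t − ½·10.6·t² = 0. Positive root: t = (25.74 + √(25.74² + 2·10.6·47.1)) / 10.6 = (25.74 + 40.76) / 10.6 = 6.273 s.
Horizontal distance: R = vₓ t = 66.71 × 6.273 = 418.5 m.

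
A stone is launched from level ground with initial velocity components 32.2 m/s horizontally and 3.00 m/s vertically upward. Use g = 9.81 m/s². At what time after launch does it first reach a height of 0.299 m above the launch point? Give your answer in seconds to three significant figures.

Height y(t) = 3.000 t − 4.905 t² = 0.299 gives 4.905 t² − 3.000 t + 0.299 = 0.
t = [3.000 ± √(3.000² − 2·9.81·0.299)] / 9.81 = (3.000 ± 1.770) / 9.81, so t = 0.1254 s or t = 0.4863 s.
The first (ascending) time is 0.1254 s.

0.125 s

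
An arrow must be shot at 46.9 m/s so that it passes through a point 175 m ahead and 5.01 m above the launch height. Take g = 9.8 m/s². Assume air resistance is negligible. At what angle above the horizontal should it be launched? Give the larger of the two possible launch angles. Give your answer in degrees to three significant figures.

63.9°

Trajectory: y = x tanθ − g x² (1 + tan²θ)/(2v₀²). With x = 175, y = 5.01, v₀ = 46.9, g = 9.80:
68.22 tan²θ − 175 tanθ + (73.23) = 0.
tanθ = [175 ± √(175² − 4 × 68.22 × (73.23))] / (2 × 68.22) = (175 ± 103.2) / 136.4, giving tanθ = 0.5266 or 2.039.
θ = 27.77° or 63.87°; the larger is 63.87°.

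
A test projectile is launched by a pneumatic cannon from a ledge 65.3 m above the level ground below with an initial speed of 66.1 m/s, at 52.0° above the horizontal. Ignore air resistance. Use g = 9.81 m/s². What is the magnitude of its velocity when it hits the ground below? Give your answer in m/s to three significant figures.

Components: vₓ = 66.10 cos 52.0° = 40.70 m/s, v_y0 = 66.10 sin 52.0° = 52.09 m/s.
The projectile lands when y = 65.3 + (52.09) t − ½·9.81·t² = 0. Positive root: t = (52.09 + √(52.09² + 2·9.81·65.3)) / 9.81 = (52.09 + 63.20) / 9.81 = 11.75 s.
Vertical velocity at impact: v_y = v_y0 − g t = 52.09 − 9.81 × 11.75 = −63.20 m/s.
Speed: |v| = √(vₓ² + v_y²) = √(40.70² + 63.20²) = 75.17 m/s.

75.2 m/s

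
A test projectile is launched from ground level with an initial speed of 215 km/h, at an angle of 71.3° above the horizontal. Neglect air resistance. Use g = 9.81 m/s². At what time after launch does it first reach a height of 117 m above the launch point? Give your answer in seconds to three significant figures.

2.70 s

Convert: 215 km/h = 215/3.6 = 59.72 m/s.
Horizontal component vₓ = 59.72 cos 71.3° = 19.15 m/s; vertical v_y0 = 59.72 sin 71.3° = 56.57 m/s.
Set y = v_y0 t − ½ g t² = 117: 4.905 t² − 56.57 t + 117 = 0.
Quadratic formula: t = (56.57 ± √904.57) / 9.81 = (56.57 ± 30.08) / 9.81 → t = 2.701 s or 8.832 s.
The first (ascending) time is 2.701 s.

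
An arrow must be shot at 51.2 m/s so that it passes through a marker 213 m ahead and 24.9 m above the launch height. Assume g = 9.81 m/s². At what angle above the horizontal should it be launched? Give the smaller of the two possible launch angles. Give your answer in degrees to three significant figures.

35.9°

Trajectory: y = x tanθ − g x² (1 + tan²θ)/(2v₀²). With x = 213, y = 24.9, v₀ = 51.2, g = 9.81:
84.89 tan²θ − 213 tanθ + (109.8) = 0.
tanθ = [213 ± √(213² − 4 × 84.89 × (109.8))] / (2 × 84.89) = (213 ± 89.94) / 169.8, giving tanθ = 0.7248 or 1.784.
θ = 35.94° or 60.73°; the smaller is 35.94°.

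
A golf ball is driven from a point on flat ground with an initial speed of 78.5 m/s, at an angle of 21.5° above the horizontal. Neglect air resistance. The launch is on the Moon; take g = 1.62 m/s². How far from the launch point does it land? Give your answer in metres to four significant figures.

Resolve: vₓ = 78.50 cos 21.5° = 73.04 m/s and v_y0 = 78.50 sin 21.5° = 28.77 m/s.
Time aloft: T = 2 v_y0 / g = 2 × 28.77 / 1.62 = 35.52 s.
Horizontal distance R = vₓ T = 73.04 × 35.52 = 2594 m.

2594 m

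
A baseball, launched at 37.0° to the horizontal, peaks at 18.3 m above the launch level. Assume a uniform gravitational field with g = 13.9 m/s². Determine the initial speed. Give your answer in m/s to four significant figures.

37.48 m/s

At the peak v_y = 0, so v_y0 = √(2gH) = √(2 × 13.9 × 18.3) = 22.56 m/s.
v_y0 = v₀ sin θ ⇒ v₀ = 22.56 / sin 37.0° = 37.48 m/s.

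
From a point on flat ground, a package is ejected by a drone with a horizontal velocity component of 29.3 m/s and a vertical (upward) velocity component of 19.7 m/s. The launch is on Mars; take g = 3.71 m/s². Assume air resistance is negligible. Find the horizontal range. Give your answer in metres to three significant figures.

311 m

Flight time T = 2 v_y0 / g = 10.62 s.
Range: R = vₓ T = 29.30 × 10.62 = 311.2 m.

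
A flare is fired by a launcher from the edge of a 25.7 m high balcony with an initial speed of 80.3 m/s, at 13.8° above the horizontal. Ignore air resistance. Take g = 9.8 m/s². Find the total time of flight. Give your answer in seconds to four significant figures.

4.965 s

Horizontal component vₓ = 80.30 cos 13.8° = 77.98 m/s; vertical v_y0 = 80.30 sin 13.8° = 19.15 m/s.
With up positive and y = 0 at the ground: y(t) = 25.7 + (19.15) t − 4.900 t². Setting y = 0 and taking the positive root: t = [19.15 + √(19.15² + 2·9.80·25.7)] / 9.80 = (19.15 + 29.51) / 9.80 = 4.965 s.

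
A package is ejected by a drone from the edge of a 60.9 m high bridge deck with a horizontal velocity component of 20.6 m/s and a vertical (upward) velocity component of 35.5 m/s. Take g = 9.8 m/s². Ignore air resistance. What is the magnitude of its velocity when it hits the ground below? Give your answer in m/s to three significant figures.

53.6 m/s

With up positive and y = 0 at the ground: y(t) = 60.9 + (35.50) t − 4.900 t². Setting y = 0 and taking the positive root: t = [35.50 + √(35.50² + 2·9.80·60.9)] / 9.80 = (35.50 + 49.54) / 9.80 = 8.677 s.
Vertical velocity at impact: v_y = v_y0 − g t = 35.50 − 9.80 × 8.677 = −49.54 m/s.
Speed: |v| = √(vₓ² + v_y²) = √(20.60² + 49.54²) = 53.65 m/s.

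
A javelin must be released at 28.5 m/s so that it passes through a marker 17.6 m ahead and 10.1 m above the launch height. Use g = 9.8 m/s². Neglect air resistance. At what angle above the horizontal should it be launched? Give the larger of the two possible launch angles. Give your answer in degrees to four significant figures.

83.43°

Trajectory: y = x tanθ − g x² (1 + tan²θ)/(2v₀²). With x = 17.6, y = 10.1, v₀ = 28.5, g = 9.80:
1.869 tan²θ − 17.6 tanθ + (11.97) = 0.
tanθ = [17.6 ± √(17.6² − 4 × 1.869 × (11.97))] / (2 × 1.869) = (17.6 ± 14.84) / 3.737, giving tanθ = 0.7378 or 8.681.
θ = 36.42° or 83.43°; the larger is 83.43°.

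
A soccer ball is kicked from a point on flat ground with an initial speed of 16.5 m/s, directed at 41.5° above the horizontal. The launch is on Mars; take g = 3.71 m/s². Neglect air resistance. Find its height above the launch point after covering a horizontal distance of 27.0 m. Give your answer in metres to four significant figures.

Resolve: vₓ = 16.50 cos 41.5° = 12.36 m/s and v_y0 = 16.50 sin 41.5° = 10.93 m/s.
x = vₓ t ⇒ t = 27.0/12.36 = 2.185 s.
Height: y = v_y0 t − ½ g t² = 10.93 × 2.185 − 1.855 × 2.185² = 23.89 − 8.855 = 15.03 m.

15.03 m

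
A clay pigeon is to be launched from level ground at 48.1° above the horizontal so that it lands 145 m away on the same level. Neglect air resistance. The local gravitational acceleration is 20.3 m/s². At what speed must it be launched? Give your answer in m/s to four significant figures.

Level-ground range: R = v₀² sin(2θ)/g, so v₀ = √(gR / sin 2θ).
v₀ = √(20.3 × 145 / sin 96.20°) = √(2944 / 0.9942) = √2960.8 = 54.41 m/s.

54.41 m/s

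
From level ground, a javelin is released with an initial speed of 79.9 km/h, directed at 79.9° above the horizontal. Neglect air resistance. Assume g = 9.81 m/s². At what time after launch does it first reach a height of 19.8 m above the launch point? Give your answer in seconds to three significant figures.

1.27 s

Convert: 79.9 km/h = 79.9/3.6 = 22.19 m/s.
Horizontal component vₓ = 22.19 cos 79.9° = 3.892 m/s; vertical v_y0 = 22.19 sin 79.9° = 21.85 m/s.
Set y = v_y0 t − ½ g t² = 19.8: 4.905 t² − 21.85 t + 19.8 = 0.
Quadratic formula: t = (21.85 ± √88.968) / 9.81 = (21.85 ± 9.432) / 9.81 → t = 1.266 s or 3.189 s.
The first (ascending) time is 1.266 s.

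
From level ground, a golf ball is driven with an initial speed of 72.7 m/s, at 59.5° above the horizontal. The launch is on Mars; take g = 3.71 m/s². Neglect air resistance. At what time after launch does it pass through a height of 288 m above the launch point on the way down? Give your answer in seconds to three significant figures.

Components: vₓ = 72.70 cos 59.5° = 36.90 m/s, v_y0 = 72.70 sin 59.5° = 62.64 m/s.
Set y = v_y0 t − ½ g t² = 288: 1.855 t² − 62.64 t + 288 = 0.
t = [62.64 ± √(62.64² − 2·3.71·288)] / 3.71 = (62.64 ± 42.27) / 3.71, so t = 5.490 s or t = 28.28 s.
The descending-branch root is 28.28 s.

28.3 s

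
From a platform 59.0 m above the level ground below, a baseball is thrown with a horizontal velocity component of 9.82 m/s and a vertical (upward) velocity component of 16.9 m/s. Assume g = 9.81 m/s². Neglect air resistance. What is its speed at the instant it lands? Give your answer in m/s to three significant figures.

Vertical motion (up positive, ground at y = 0): 4.905 t² − (16.90) t − 59.0 = 0, so t = (16.90 + √(16.90² + 2·9.81·59.0)) / 9.81 = (16.90 + 37.99) / 9.81 = 5.595 s.
Vertical velocity at impact: v_y = v_y0 − g t = 16.90 − 9.81 × 5.595 = −37.99 m/s.
Speed: |v| = √(vₓ² + v_y²) = √(9.820² + 37.99²) = 39.24 m/s.

39.2 m/s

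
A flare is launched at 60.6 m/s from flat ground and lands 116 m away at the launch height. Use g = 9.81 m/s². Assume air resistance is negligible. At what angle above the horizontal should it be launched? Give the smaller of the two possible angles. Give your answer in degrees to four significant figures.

R = v₀² sin 2θ / g gives sin 2θ = gR/v₀² = 9.81·116/60.6² = 0.3099.
2θ = 18.05° or 180° − 18.05° = 161.9°, so θ = 9.026° or 80.97°.
The smaller angle is 9.026°.

9.026°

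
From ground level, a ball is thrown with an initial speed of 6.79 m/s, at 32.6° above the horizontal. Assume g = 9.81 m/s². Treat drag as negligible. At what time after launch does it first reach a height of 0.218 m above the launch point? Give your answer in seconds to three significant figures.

0.0653 s

Horizontal component vₓ = 6.790 cos 32.6° = 5.720 m/s; vertical v_y0 = 6.790 sin 32.6° = 3.658 m/s.
Set y = v_y0 t − ½ g t² = 0.218: 4.905 t² − 3.658 t + 0.218 = 0.
t = [3.658 ± √(3.658² − 2·9.81·0.218)] / 9.81 = (3.658 ± 3.018) / 9.81, so t = 0.06531 s or t = 0.6805 s.
The first (ascending) time is 0.06531 s.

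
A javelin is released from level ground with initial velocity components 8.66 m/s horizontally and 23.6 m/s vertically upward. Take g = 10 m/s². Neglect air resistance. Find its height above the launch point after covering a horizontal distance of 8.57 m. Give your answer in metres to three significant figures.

At x = 8.57 m, t = x/vₓ = 8.57/8.660 = 0.9896 s.
Height: y = v_y0 t − ½ g t² = 23.60 × 0.9896 − 5.000 × 0.9896² = 23.35 − 4.897 = 18.46 m.

18.5 m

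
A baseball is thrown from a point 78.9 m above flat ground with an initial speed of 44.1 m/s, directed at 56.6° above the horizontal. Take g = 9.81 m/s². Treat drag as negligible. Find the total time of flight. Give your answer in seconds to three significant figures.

vₓ = 44.10 cos 56.6° = 24.28 m/s; v_y0 = 44.10 sin 56.6° = 36.82 m/s.
Vertical motion (up positive, ground at y = 0): 4.905 t² − (36.82) t − 78.9 = 0, so t = (36.82 + √(36.82² + 2·9.81·78.9)) / 9.81 = (36.82 + 53.88) / 9.81 = 9.246 s.

9.25 s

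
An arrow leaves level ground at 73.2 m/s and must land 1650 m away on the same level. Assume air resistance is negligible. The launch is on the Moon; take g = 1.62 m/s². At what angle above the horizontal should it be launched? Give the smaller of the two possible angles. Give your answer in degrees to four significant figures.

Level-ground range R = v₀² sin(2θ)/g ⇒ sin(2θ) = gR/v₀² = 1.62 × 1650 / 73.2² = 0.4989.
2θ = 29.92° or 180° − 29.92° = 150.1°, so θ = 14.96° or 75.04°.
The smaller angle is 14.96°.

14.96°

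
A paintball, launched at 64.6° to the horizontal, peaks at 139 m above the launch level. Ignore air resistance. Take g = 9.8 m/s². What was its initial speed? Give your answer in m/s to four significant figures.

57.78 m/s

At the peak v_y = 0, so v_y0 = √(2gH) = √(2 × 9.80 × 139) = 52.20 m/s.
v_y0 = v₀ sin θ ⇒ v₀ = 52.20 / sin 64.6° = 57.78 m/s.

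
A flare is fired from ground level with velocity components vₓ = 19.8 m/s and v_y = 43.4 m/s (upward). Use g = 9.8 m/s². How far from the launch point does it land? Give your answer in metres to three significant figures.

Time aloft: T = 2 v_y0 / g = 2 × 43.40 / 9.80 = 8.857 s.
Horizontal distance R = vₓ T = 19.80 × 8.857 = 175.4 m.

175 m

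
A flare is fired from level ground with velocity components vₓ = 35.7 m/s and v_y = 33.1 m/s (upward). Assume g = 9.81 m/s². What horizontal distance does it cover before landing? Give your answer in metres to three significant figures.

Flight time T = 2 v_y0 / g = 6.748 s.
Horizontal distance R = vₓ T = 35.70 × 6.748 = 240.9 m.

241 m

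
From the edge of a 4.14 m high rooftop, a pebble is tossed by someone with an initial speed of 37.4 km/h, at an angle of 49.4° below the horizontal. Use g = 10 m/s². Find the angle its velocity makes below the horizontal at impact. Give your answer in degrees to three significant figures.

Convert: 37.4 km/h = 37.4/3.6 = 10.39 m/s.
Components: vₓ = 10.39 cos 49.4° = 6.761 m/s, v_y0 = −7.888 m/s (downward).
Vertical motion (up positive, ground at y = 0): 5.000 t² − (−7.888) t − 4.14 = 0, so t = (−7.888 + √(7.888² + 2·10.0·4.14)) / 10.0 = (−7.888 + 12.04) / 10.0 = 0.4154 s.
At impact: v_y = v_y0 − g t = −12.04 m/s; vₓ = 6.761 m/s.
Angle below horizontal: arctan(|v_y|/vₓ) = arctan(12.04/6.761) = 60.69°.

60.7°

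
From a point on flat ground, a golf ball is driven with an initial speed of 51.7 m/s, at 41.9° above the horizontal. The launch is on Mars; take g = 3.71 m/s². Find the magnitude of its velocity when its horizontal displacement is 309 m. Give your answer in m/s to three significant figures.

38.8 m/s

Resolve: vₓ = 51.70 cos 41.9° = 38.48 m/s and v_y0 = 51.70 sin 41.9° = 34.53 m/s.
At x = 309 m, t = x/vₓ = 309/38.48 = 8.030 s.
Vertical velocity there: v_y = v_y0 − g t = 34.53 − 3.71 × 8.030 = 4.736 m/s.
Speed: √(vₓ² + v_y²) = √(38.48² + 4.736²) = 38.77 m/s.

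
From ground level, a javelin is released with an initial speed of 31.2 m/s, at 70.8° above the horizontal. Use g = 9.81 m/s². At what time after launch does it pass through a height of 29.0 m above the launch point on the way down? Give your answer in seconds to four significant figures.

4.767 s

vₓ = 31.20 cos 70.8° = 10.26 m/s; v_y0 = 31.20 sin 70.8° = 29.46 m/s.
Require v_y0 t − ½ g t² = 29.0, i.e. 4.905 t² − 29.46 t + 29.0 = 0.
Quadratic formula: t = (29.46 ± √299.18) / 9.81 = (29.46 ± 17.30) / 9.81 → t = 1.240 s or 4.767 s.
The descending-branch root is 4.767 s.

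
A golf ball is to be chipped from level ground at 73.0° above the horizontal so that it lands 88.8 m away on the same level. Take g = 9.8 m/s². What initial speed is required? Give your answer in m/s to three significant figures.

Level-ground range: R = v₀² sin(2θ)/g, so v₀ = √(gR / sin 2θ).
v₀ = √(9.80 × 88.8 / sin 146.0°) = √(870.2 / 0.5592) = √1556.2 = 39.45 m/s.

39.4 m/s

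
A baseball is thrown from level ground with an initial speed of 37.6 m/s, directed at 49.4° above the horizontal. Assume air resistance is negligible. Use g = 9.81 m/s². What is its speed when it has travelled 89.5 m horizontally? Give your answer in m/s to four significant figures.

Horizontal component vₓ = 37.60 cos 49.4° = 24.47 m/s; vertical v_y0 = 37.60 sin 49.4° = 28.55 m/s.
x = vₓ t ⇒ t = 89.5/24.47 = 3.658 s.
Vertical velocity there: v_y = v_y0 − g t = 28.55 − 9.81 × 3.658 = −7.333 m/s.
Speed: √(vₓ² + v_y²) = √(24.47² + 7.333²) = 25.54 m/s.

25.54 m/s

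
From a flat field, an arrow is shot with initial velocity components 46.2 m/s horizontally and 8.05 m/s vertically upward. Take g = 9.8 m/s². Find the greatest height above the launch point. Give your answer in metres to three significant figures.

Maximum height: H = v_y0² / (2g) = 8.050² / (2 × 9.80) = 3.306 m.

3.31 m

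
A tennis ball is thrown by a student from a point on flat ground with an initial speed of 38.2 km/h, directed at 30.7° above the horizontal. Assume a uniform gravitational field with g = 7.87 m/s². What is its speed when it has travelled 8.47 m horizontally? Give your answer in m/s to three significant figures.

Convert: 38.2 km/h = 38.2/3.6 = 10.61 m/s.
Horizontal component vₓ = 10.61 cos 30.7° = 9.124 m/s; vertical v_y0 = 10.61 sin 30.7° = 5.417 m/s.
Time to reach x = 8.47 m: t = x/vₓ = 8.47/9.124 = 0.9283 s.
Vertical velocity there: v_y = v_y0 − g t = 5.417 − 7.87 × 0.9283 = −1.888 m/s.
Speed: √(vₓ² + v_y²) = √(9.124² + 1.888²) = 9.317 m/s.

9.32 m/s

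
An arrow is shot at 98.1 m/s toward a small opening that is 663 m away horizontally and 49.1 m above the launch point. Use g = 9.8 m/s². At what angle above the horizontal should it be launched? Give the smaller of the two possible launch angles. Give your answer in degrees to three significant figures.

Trajectory: y = x tanθ − g x² (1 + tan²θ)/(2v₀²). With x = 663, y = 49.1, v₀ = 98.1, g = 9.80:
223.8 tan²θ − 663 tanθ + (272.9) = 0.
tanθ = [663 ± √(663² − 4 × 223.8 × (272.9))] / (2 × 223.8) = (663 ± 441.9) / 447.6, giving tanθ = 0.4940 or 2.468.
θ = 26.29° or 67.95°; the smaller is 26.29°.

26.3°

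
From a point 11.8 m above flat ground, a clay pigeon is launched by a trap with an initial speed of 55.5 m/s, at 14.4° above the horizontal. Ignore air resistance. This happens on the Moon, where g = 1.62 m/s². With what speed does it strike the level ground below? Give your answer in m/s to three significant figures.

Horizontal component vₓ = 55.50 cos 14.4° = 53.76 m/s; vertical v_y0 = 55.50 sin 14.4° = 13.80 m/s.
The projectile lands when y = 11.8 + (13.80) t − ½·1.62·t² = 0. Positive root: t = (13.80 + √(13.80² + 2·1.62·11.8)) / 1.62 = (13.80 + 15.12) / 1.62 = 17.86 s.
Vertical velocity at impact: v_y = v_y0 − g t = 13.80 − 1.62 × 17.86 = −15.12 m/s.
Speed: |v| = √(vₓ² + v_y²) = √(53.76² + 15.12²) = 55.84 m/s.

55.8 m/s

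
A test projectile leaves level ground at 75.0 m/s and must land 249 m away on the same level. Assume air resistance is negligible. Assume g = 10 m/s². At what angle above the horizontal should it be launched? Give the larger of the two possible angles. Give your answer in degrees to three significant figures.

76.9°

R = v₀² sin 2θ / g gives sin 2θ = gR/v₀² = 10.0·249/75.0² = 0.4427.
2θ = 26.27° or 180° − 26.27° = 153.7°, so θ = 13.14° or 76.86°.
The larger angle is 76.86°.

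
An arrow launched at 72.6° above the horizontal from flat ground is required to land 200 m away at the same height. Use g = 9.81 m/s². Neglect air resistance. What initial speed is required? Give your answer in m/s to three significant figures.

58.6 m/s

From R = (v₀² / g) sin 2θ: v₀ = √(gR / sin 2θ).
v₀ = √(9.81 × 200 / sin 145.2°) = √(1962 / 0.5707) = √3437.8 = 58.63 m/s.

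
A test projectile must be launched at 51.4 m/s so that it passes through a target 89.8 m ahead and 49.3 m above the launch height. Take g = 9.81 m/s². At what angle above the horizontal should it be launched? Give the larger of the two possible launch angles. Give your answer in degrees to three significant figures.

Trajectory: y = x tanθ − g x² (1 + tan²θ)/(2v₀²). With x = 89.8, y = 49.3, v₀ = 51.4, g = 9.81:
14.97 tan²θ − 89.8 tanθ + (64.27) = 0.
tanθ = [89.8 ± √(89.8² − 4 × 14.97 × (64.27))] / (2 × 14.97) = (89.8 ± 64.92) / 29.94, giving tanθ = 0.8308 or 5.167.
θ = 39.72° or 79.05°; the larger is 79.05°.

79.0°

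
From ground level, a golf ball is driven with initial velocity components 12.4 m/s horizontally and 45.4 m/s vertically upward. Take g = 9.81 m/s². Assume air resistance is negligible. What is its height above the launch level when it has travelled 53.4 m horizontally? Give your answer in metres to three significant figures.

x = vₓ t ⇒ t = 53.4/12.40 = 4.306 s.
Height: y = v_y0 t − ½ g t² = 45.40 × 4.306 − 4.905 × 4.306² = 195.5 − 90.97 = 104.5 m.

105 m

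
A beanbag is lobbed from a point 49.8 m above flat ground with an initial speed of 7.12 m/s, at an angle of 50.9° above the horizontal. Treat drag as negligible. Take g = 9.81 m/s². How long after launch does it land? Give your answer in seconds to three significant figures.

3.80 s

vₓ = 7.120 cos 50.9° = 4.490 m/s; v_y0 = 7.120 sin 50.9° = 5.525 m/s.
Vertical motion (up positive, ground at y = 0): 4.905 t² − (5.525) t − 49.8 = 0, so t = (5.525 + √(5.525² + 2·9.81·49.8)) / 9.81 = (5.525 + 31.74) / 9.81 = 3.799 s.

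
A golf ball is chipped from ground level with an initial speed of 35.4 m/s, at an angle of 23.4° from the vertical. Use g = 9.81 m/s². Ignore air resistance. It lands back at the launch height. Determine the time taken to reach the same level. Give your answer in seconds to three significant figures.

Horizontal component vₓ = 35.40 sin 23.4° = 14.06 m/s; vertical v_y0 = 35.40 cos 23.4° = 32.49 m/s.
It returns to y = 0 when t = 2 v_y0 / g = 2(32.49)/9.81 = 6.624 s.

6.62 s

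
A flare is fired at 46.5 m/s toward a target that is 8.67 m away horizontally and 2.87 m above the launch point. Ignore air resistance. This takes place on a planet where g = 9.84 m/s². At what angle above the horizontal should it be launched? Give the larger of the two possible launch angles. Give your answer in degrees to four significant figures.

88.86°

Trajectory: y = x tanθ − g x² (1 + tan²θ)/(2v₀²). With x = 8.67, y = 2.87, v₀ = 46.5, g = 9.84:
0.1710 tan²θ − 8.67 tanθ + (3.041) = 0.
tanθ = [8.67 ± √(8.67² − 4 × 0.1710 × (3.041))] / (2 × 0.1710) = (8.67 ± 8.549) / 0.3421, giving tanθ = 0.3532 or 50.34.
θ = 19.45° or 88.86°; the larger is 88.86°.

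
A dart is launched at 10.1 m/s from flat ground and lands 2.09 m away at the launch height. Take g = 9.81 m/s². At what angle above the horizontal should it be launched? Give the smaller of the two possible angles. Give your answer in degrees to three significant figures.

From R = (v₀²/g) sin 2θ: sin 2θ = 9.81 × 2.09 / 102.01 = 0.2010.
2θ = 11.59° or 180° − 11.59° = 168.4°, so θ = 5.797° or 84.20°.
The smaller angle is 5.797°.

5.80°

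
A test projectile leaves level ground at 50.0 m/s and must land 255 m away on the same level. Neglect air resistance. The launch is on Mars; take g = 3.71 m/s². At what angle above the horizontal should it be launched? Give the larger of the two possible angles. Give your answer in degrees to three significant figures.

78.9°

From R = (v₀²/g) sin 2θ: sin 2θ = 3.71 × 255 / 2500.0 = 0.3784.
2θ = 22.24° or 180° − 22.24° = 157.8°, so θ = 11.12° or 78.88°.
The larger angle is 78.88°.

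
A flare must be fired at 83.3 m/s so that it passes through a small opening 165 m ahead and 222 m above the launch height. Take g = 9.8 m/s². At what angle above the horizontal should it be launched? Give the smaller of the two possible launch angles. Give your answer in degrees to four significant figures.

61.85°

Trajectory: y = x tanθ − g x² (1 + tan²θ)/(2v₀²). With x = 165, y = 222, v₀ = 83.3, g = 9.80:
19.23 tan²θ − 165 tanθ + (241.2) = 0.
tanθ = [165 ± √(165² − 4 × 19.23 × (241.2))] / (2 × 19.23) = (165 ± 93.14) / 38.45, giving tanθ = 1.869 or 6.713.
θ = 61.85° or 81.53°; the smaller is 61.85°.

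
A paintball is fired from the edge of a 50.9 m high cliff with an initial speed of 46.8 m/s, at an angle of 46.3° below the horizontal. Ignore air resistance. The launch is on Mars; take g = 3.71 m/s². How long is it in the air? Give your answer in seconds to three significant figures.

vₓ = 46.80 cos 46.3° = 32.33 m/s; v_y0 = −33.83 m/s (downward).
The projectile lands when y = 50.9 + (−33.83) t − ½·3.71·t² = 0. Positive root: t = (−33.83 + √(33.83² + 2·3.71·50.9)) / 3.71 = (−33.83 + 39.02) / 3.71 = 1.397 s.

1.40 s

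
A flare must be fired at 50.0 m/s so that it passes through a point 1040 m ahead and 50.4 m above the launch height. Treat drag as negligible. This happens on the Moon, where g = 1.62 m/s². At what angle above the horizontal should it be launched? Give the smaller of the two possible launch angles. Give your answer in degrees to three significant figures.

Trajectory: y = x tanθ − g x² (1 + tan²θ)/(2v₀²). With x = 1040, y = 50.4, v₀ = 50.0, g = 1.62:
350.4 tan²θ − 1040 tanθ + (400.8) = 0.
tanθ = [1040 ± √(1040² − 4 × 350.4 × (400.8))] / (2 × 350.4) = (1040 ± 720.9) / 700.9, giving tanθ = 0.4553 or 2.512.
θ = 24.48° or 68.30°; the smaller is 24.48°.

24.5°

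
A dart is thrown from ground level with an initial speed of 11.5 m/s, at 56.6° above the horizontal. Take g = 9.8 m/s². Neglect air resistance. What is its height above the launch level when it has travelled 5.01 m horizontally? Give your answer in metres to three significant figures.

4.53 m

vₓ = 11.50 cos 56.6° = 6.331 m/s; v_y0 = 11.50 sin 56.6° = 9.601 m/s.
At x = 5.01 m, t = x/vₓ = 5.01/6.331 = 0.7914 s.
Height: y = v_y0 t − ½ g t² = 9.601 × 0.7914 − 4.900 × 0.7914² = 7.598 − 3.069 = 4.529 m.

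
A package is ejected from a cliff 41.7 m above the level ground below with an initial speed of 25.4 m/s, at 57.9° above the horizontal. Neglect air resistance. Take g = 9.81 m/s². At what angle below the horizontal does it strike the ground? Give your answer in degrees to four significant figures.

vₓ = 25.40 cos 57.9° = 13.50 m/s; v_y0 = 25.40 sin 57.9° = 21.52 m/s.
The projectile lands when y = 41.7 + (21.52) t − ½·9.81·t² = 0. Positive root: t = (21.52 + √(21.52² + 2·9.81·41.7)) / 9.81 = (21.52 + 35.79) / 9.81 = 5.842 s.
At impact: v_y = v_y0 − g t = −35.79 m/s; vₓ = 13.50 m/s.
Angle below horizontal: arctan(|v_y|/vₓ) = arctan(35.79/13.50) = 69.34°.

69.34°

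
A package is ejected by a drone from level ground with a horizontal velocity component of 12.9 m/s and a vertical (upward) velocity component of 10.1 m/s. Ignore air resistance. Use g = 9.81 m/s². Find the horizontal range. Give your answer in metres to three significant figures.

26.6 m

Flight time T = 2 v_y0 / g = 2.059 s.
Range: R = vₓ T = 12.90 × 2.059 = 26.56 m.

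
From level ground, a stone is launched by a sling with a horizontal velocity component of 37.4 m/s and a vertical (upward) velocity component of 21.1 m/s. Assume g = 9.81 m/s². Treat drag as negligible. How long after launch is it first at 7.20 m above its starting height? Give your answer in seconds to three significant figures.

Set y = v_y0 t − ½ g t² = 7.20: 4.905 t² − 21.10 t + 7.20 = 0.
t = [21.10 ± √(21.10² − 2·9.81·7.20)] / 9.81 = (21.10 ± 17.43) / 9.81, so t = 0.3737 s or t = 3.928 s.
The first (ascending) time is 0.3737 s.

0.374 s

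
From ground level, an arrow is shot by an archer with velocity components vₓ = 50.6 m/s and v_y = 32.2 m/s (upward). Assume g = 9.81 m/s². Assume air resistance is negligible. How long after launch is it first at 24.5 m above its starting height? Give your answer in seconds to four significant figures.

Require v_y0 t − ½ g t² = 24.5, i.e. 4.905 t² − 32.20 t + 24.5 = 0.
t = [32.20 ± √(32.20² − 2·9.81·24.5)] / 9.81 = (32.20 ± 23.58) / 9.81, so t = 0.8784 s or t = 5.686 s.
The first (ascending) time is 0.8784 s.

0.8784 s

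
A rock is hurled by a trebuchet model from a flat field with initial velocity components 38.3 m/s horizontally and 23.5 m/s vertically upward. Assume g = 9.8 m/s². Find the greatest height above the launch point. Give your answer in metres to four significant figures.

28.18 m

At the apex v_y = 0, so H = v_y0²/(2g) = 23.50²/19.60 = 28.18 m.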